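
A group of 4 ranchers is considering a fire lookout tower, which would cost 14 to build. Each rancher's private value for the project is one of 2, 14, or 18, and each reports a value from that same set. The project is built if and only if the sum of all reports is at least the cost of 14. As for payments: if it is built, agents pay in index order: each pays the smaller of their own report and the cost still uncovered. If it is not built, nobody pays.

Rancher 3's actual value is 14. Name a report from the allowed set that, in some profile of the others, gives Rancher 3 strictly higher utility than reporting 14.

2

Suppose Rancher 1 reports 2, Rancher 2 reports 2 and Rancher 4 reports 14.
Report 14: project built, pays 10, utility 14 - 10 = 4.
Report 2: project built, pays 2, utility 14 - 2 = 12.
So reporting 2 beats truth here (12 > 4).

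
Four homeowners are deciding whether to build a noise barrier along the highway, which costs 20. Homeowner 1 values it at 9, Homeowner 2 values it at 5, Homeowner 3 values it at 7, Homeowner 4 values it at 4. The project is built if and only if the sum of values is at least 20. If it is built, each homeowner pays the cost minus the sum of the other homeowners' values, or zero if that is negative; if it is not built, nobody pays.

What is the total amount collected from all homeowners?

6

Total value 25 ≥ cost 20, so it is built.
Homeowner 1: others sum to 16; max(0, 20 - 16) = 4.
Homeowner 2: others sum to 20; max(0, 20 - 20) = 0.
Homeowner 3: others sum to 18; max(0, 20 - 18) = 2.
Homeowner 4: others sum to 21; max(0, 20 - 21) = 0.
Total collected = 4 + 0 + 2 + 0 = 6.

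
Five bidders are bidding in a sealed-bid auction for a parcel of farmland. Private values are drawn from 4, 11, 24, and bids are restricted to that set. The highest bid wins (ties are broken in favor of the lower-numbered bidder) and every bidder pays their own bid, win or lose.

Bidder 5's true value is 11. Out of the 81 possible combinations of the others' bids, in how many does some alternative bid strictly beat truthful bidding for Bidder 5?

Others bid (4, 4, 4, 11): truth gives -11; bid 4 gives -4 > -11. Violating.
Others bid (4, 4, 4, 24): truth gives -11; bid 4 gives -4 > -11. Violating.
Others bid (4, 4, 11, 4): truth gives -11; bid 4 gives -4 > -11. Violating.
Others bid (4, 4, 11, 11): truth gives -11; bid 4 gives -4 > -11. Violating.
Others bid (4, 4, 4, 4): truth gives 0; no alternative beats it.
(Checking all 81 profiles: 80 have a profitable deviation, 1 does not.)

80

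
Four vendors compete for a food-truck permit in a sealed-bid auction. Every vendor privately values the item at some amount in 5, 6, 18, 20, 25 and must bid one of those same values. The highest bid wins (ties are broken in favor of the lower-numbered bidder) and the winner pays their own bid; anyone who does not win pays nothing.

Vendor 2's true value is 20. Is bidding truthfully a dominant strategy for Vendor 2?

Consider the case where Vendor 1 bids 5, Vendor 3 bids 5 and Vendor 4 bids 5.
Truthful bid 20: wins, pays 20, utility 20 - 20 = 0.
Bid 6 instead: wins, pays 6, utility 20 - 6 = 14.
Since 14 > 0, bidding 6 is strictly better here, so truthful bidding is not dominant.

No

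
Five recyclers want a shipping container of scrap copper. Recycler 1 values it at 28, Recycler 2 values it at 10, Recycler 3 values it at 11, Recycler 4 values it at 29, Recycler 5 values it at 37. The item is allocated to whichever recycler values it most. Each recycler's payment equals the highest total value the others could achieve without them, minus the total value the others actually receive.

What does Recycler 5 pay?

Recycler 5 has the highest value and receives the item.
Without Recycler 5, the item would go to the next-highest value, 29, so the others could achieve 29.
With Recycler 5 present and winning, the others receive nothing, so their total is 0.
Payment = 29 - 0 = 29.

29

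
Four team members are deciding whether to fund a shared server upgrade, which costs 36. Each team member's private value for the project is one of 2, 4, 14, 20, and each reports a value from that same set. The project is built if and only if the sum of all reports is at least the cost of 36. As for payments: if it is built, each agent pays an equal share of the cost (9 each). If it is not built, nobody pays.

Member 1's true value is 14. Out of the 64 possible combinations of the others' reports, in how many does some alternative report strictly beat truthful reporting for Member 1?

9

Others report (2, 2, 14): truth gives 0; report 20 gives 5 > 0. Violating.
Others report (2, 4, 14): truth gives 0; report 20 gives 5 > 0. Violating.
Others report (2, 14, 2): truth gives 0; report 20 gives 5 > 0. Violating.
Others report (2, 14, 4): truth gives 0; report 20 gives 5 > 0. Violating.
Others report (2, 2, 2): truth gives 0; no alternative beats it.
Others report (2, 2, 4): truth gives 0; no alternative beats it.
(Checking all 64 profiles: 9 have a profitable deviation, 55 do not.)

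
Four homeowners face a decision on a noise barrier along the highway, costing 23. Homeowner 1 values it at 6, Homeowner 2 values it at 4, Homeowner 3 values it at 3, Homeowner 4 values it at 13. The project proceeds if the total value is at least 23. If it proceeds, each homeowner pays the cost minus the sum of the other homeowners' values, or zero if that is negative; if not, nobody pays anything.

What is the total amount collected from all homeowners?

Total value 26 ≥ cost 23, so it is built.
Homeowner 1: others sum to 20; max(0, 23 - 20) = 3.
Homeowner 2: others sum to 22; max(0, 23 - 22) = 1.
Homeowner 3: others sum to 23; max(0, 23 - 23) = 0.
Homeowner 4: others sum to 13; max(0, 23 - 13) = 10.
Total collected = 3 + 1 + 0 + 10 = 14.

14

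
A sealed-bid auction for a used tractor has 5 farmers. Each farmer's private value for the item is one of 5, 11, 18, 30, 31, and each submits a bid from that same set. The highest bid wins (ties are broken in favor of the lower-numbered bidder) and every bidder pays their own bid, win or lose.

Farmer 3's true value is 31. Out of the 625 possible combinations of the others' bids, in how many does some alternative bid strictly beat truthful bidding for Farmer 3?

Others bid (5, 5, 5, 5): truth gives 0; bid 11 gives 20 > 0. Violating.
Others bid (5, 5, 5, 11): truth gives 0; bid 11 gives 20 > 0. Violating.
Others bid (5, 5, 5, 18): truth gives 0; bid 18 gives 13 > 0. Violating.
Others bid (5, 5, 5, 30): truth gives 0; bid 30 gives 1 > 0. Violating.
Others bid (5, 5, 5, 31): truth gives 0; no alternative beats it.
Others bid (5, 5, 11, 31): truth gives 0; no alternative beats it.
(Checking all 625 profiles: 369 have a profitable deviation, 256 do not.)

369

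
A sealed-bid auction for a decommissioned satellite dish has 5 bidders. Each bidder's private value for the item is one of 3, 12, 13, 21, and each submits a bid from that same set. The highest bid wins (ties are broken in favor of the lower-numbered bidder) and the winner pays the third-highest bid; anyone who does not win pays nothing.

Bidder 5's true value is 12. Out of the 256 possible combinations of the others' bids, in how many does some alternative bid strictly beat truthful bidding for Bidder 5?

8

Others bid (3, 3, 3, 12): truth gives 0; bid 13 gives 9 > 0. Violating.
Others bid (3, 3, 3, 13): truth gives 0; bid 21 gives 9 > 0. Violating.
Others bid (3, 3, 12, 3): truth gives 0; bid 13 gives 9 > 0. Violating.
Others bid (3, 3, 13, 3): truth gives 0; bid 21 gives 9 > 0. Violating.
Others bid (3, 3, 3, 3): truth gives 9; no alternative beats it.
Others bid (3, 3, 3, 21): truth gives 0; no alternative beats it.
(Checking all 256 profiles: 8 have a profitable deviation, 248 do not.)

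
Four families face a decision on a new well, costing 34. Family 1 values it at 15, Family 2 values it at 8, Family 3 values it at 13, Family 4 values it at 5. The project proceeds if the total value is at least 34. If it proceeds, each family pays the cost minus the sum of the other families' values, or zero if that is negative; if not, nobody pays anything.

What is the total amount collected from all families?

15

Total value 41 ≥ cost 34, so it is built.
Family 1: others sum to 26; max(0, 34 - 26) = 8.
Family 2: others sum to 33; max(0, 34 - 33) = 1.
Family 3: others sum to 28; max(0, 34 - 28) = 6.
Family 4: others sum to 36; max(0, 34 - 36) = 0.
Total collected = 8 + 1 + 6 + 0 = 15.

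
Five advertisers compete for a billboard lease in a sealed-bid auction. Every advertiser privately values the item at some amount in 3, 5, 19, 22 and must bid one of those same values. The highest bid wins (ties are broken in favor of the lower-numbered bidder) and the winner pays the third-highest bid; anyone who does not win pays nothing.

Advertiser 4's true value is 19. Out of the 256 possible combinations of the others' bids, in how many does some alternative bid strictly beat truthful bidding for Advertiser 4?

Others bid (3, 3, 3, 22): truth gives 0; bid 22 gives 16 > 0. Violating.
Others bid (3, 3, 5, 22): truth gives 0; bid 22 gives 14 > 0. Violating.
Others bid (3, 3, 19, 3): truth gives 0; bid 22 gives 16 > 0. Violating.
Others bid (3, 3, 19, 5): truth gives 0; bid 22 gives 14 > 0. Violating.
Others bid (3, 3, 3, 3): truth gives 16; no alternative beats it.
Others bid (3, 3, 3, 5): truth gives 16; no alternative beats it.
(Checking all 256 profiles: 32 have a profitable deviation, 224 do not.)

32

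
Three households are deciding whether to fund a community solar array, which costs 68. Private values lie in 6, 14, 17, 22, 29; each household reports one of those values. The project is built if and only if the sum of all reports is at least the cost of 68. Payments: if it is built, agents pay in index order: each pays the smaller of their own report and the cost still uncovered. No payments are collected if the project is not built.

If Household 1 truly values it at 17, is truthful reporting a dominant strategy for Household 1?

Consider the case where Household 2 reports 29 and Household 3 reports 29.
Truthful report 17: project built, pays 17, utility 17 - 17 = 0.
Report 14 instead: project built, pays 14, utility 17 - 14 = 3.
Since 3 > 0, reporting 14 is strictly better here, so truthful reporting is not dominant.

No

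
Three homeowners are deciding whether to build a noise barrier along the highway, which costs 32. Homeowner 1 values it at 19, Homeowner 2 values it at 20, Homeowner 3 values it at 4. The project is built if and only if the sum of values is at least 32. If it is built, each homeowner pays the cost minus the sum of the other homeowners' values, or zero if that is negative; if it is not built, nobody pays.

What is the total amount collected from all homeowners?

Total value 43 ≥ cost 32, so it is built.
Homeowner 1: others sum to 24; max(0, 32 - 24) = 8.
Homeowner 2: others sum to 23; max(0, 32 - 23) = 9.
Homeowner 3: others sum to 39; max(0, 32 - 39) = 0.
Total collected = 8 + 9 + 0 = 17.

17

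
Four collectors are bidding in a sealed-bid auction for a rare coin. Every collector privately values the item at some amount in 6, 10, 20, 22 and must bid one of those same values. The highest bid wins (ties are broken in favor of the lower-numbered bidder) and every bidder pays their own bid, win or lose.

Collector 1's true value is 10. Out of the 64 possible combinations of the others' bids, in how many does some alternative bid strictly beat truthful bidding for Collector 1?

57

Others bid (6, 6, 6): truth gives 0; bid 6 gives 4 > 0. Violating.
Others bid (6, 6, 20): truth gives -10; bid 6 gives -6 > -10. Violating.
Others bid (6, 6, 22): truth gives -10; bid 6 gives -6 > -10. Violating.
Others bid (6, 10, 20): truth gives -10; bid 6 gives -6 > -10. Violating.
Others bid (6, 6, 10): truth gives 0; no alternative beats it.
Others bid (6, 10, 6): truth gives 0; no alternative beats it.
(Checking all 64 profiles: 57 have a profitable deviation, 7 do not.)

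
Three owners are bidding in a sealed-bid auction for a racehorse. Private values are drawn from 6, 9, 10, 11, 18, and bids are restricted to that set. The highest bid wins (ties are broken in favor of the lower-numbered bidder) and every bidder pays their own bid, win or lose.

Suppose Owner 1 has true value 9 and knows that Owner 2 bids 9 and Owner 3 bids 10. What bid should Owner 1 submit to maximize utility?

Bid 6: loses but pays 6, utility -6.
Bid 9: loses but pays 9, utility -9.
Bid 10: wins, pays 10, utility 9 - 10 = -1.
Bid 11: wins, pays 11, utility 9 - 11 = -2.
Bid 18: wins, pays 18, utility 9 - 18 = -9.
The best choice is 10 with utility -1.

10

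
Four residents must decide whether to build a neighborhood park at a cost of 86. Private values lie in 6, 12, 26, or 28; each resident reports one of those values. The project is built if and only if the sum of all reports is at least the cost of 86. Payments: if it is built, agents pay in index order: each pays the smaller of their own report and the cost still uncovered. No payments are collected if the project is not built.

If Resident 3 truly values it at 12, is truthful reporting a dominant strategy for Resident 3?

No

Consider the case where Resident 1 reports 26, Resident 2 reports 26 and Resident 4 reports 28.
Truthful report 12: project built, pays 12, utility 12 - 12 = 0.
Report 6 instead: project built, pays 6, utility 12 - 6 = 6.
Since 6 > 0, reporting 6 is strictly better here, so truthful reporting is not dominant.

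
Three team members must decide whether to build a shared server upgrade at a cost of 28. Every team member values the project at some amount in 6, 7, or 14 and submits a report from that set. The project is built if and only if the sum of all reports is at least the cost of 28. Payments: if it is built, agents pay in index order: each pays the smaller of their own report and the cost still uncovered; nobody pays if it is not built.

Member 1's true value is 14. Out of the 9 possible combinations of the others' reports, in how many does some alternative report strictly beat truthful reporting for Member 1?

Others report (7, 14): truth gives 0; report 7 gives 7 > 0. Violating.
Others report (14, 7): truth gives 0; report 7 gives 7 > 0. Violating.
Others report (14, 14): truth gives 0; report 6 gives 8 > 0. Violating.
Others report (6, 6): truth gives 0; no alternative beats it.
Others report (6, 7): truth gives 0; no alternative beats it.
(Checking all 9 profiles: 3 have a profitable deviation, 6 do not.)

3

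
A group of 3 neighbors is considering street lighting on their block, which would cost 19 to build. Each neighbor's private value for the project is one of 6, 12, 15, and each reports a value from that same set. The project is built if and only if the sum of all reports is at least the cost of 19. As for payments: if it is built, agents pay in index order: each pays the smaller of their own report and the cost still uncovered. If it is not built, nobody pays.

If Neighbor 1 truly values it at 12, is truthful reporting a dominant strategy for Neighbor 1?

Consider the case where Neighbor 2 reports 6 and Neighbor 3 reports 12.
Truthful report 12: project built, pays 12, utility 12 - 12 = 0.
Report 6 instead: project built, pays 6, utility 12 - 6 = 6.
Since 6 > 0, reporting 6 is strictly better here, so truthful reporting is not dominant.

No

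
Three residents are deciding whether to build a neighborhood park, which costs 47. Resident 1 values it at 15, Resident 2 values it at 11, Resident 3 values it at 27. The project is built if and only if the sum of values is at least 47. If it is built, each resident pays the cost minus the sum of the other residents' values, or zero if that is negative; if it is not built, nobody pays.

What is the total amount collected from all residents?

35

Total value 53 ≥ cost 47, so it is built.
Resident 1: others sum to 38; max(0, 47 - 38) = 9.
Resident 2: others sum to 42; max(0, 47 - 42) = 5.
Resident 3: others sum to 26; max(0, 47 - 26) = 21.
Total collected = 9 + 5 + 21 = 35.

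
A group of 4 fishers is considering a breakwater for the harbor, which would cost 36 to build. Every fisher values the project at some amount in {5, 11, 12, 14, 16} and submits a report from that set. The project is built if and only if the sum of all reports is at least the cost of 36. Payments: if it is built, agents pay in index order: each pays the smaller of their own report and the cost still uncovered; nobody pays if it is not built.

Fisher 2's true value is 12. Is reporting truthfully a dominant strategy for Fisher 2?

Consider the case where Fisher 1 reports 5, Fisher 3 reports 5 and Fisher 4 reports 16.
Truthful report 12: project built, pays 12, utility 12 - 12 = 0.
Report 11 instead: project built, pays 11, utility 12 - 11 = 1.
Since 1 > 0, reporting 11 is strictly better here, so truthful reporting is not dominant.

No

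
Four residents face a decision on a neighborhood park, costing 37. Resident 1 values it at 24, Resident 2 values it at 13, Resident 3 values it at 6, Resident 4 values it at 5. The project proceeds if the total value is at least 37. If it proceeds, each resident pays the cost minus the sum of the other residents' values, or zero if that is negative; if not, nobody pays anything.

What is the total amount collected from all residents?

Total value 48 ≥ cost 37, so it is built.
Resident 1: others sum to 24; max(0, 37 - 24) = 13.
Resident 2: others sum to 35; max(0, 37 - 35) = 2.
Resident 3: others sum to 42; max(0, 37 - 42) = 0.
Resident 4: others sum to 43; max(0, 37 - 43) = 0.
Total collected = 13 + 2 + 0 + 0 = 15.

15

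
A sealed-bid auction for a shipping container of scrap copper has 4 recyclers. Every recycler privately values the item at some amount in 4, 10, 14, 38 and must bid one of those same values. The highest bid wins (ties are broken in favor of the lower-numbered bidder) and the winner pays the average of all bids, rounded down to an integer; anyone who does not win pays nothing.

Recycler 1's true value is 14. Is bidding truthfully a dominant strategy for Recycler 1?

No

Consider the case where Recycler 2 bids 4, Recycler 3 bids 4 and Recycler 4 bids 4.
Truthful bid 14: wins, pays 6, utility 14 - 6 = 8.
Bid 4 instead: wins, pays 4, utility 14 - 4 = 10.
Since 10 > 8, bidding 4 is strictly better here, so truthful bidding is not dominant.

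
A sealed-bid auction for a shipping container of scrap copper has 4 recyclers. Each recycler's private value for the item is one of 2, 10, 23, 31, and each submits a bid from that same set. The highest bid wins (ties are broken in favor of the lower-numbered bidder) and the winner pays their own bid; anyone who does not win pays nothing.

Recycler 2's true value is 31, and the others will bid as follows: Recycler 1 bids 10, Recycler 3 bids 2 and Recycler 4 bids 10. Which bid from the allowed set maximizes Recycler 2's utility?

23

Bid 2: loses, pays 0, utility 0.
Bid 10: loses, pays 0, utility 0.
Bid 23: wins, pays 23, utility 31 - 23 = 8.
Bid 31: wins, pays 31, utility 31 - 31 = 0.
The best choice is 23 with utility 8.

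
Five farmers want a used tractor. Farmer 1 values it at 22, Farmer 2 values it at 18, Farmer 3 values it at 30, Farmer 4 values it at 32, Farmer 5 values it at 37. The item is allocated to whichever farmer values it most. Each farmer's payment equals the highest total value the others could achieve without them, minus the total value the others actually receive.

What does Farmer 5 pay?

32

Farmer 5 has the highest value and receives the item.
Without Farmer 5, the item would go to the next-highest value, 32, so the others could achieve 32.
With Farmer 5 present and winning, the others receive nothing, so their total is 0.
Payment = 32 - 0 = 32.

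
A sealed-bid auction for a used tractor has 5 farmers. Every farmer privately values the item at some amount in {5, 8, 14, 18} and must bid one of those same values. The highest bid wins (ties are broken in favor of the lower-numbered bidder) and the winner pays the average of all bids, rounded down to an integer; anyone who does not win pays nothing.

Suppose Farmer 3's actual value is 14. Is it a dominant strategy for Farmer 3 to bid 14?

Consider the case where Farmer 1 bids 5, Farmer 2 bids 5, Farmer 4 bids 5 and Farmer 5 bids 5.
Truthful bid 14: wins, pays 6, utility 14 - 6 = 8.
Bid 8 instead: wins, pays 5, utility 14 - 5 = 9.
Since 9 > 8, bidding 8 is strictly better here, so truthful bidding is not dominant.

No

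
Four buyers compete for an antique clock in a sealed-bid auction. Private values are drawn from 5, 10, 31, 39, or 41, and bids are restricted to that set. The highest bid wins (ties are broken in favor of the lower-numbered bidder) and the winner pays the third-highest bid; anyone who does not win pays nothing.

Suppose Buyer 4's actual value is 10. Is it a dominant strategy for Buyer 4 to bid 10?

Consider the case where Buyer 1 bids 5, Buyer 2 bids 5 and Buyer 3 bids 10.
Truthful bid 10: loses, pays 0, utility 0.
Bid 31 instead: wins, pays 5, utility 10 - 5 = 5.
Since 5 > 0, bidding 31 is strictly better here, so truthful bidding is not dominant.

No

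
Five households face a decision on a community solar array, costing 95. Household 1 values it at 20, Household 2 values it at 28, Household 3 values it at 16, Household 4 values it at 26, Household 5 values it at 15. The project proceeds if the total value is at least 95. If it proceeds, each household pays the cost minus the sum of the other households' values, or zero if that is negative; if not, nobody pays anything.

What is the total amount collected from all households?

Total value 105 ≥ cost 95, so it is built.
Household 1: others sum to 85; max(0, 95 - 85) = 10.
Household 2: others sum to 77; max(0, 95 - 77) = 18.
Household 3: others sum to 89; max(0, 95 - 89) = 6.
Household 4: others sum to 79; max(0, 95 - 79) = 16.
Household 5: others sum to 90; max(0, 95 - 90) = 5.
Total collected = 10 + 18 + 6 + 16 + 5 = 55.

55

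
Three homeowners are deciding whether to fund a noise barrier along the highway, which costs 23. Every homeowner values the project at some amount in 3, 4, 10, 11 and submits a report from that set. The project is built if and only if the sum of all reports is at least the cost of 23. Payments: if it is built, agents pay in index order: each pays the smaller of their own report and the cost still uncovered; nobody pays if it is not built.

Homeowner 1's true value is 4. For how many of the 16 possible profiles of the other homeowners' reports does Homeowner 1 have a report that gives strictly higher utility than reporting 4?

Others report (10, 10): truth gives 0; report 3 gives 1 > 0. Violating.
Others report (10, 11): truth gives 0; report 3 gives 1 > 0. Violating.
Others report (11, 10): truth gives 0; report 3 gives 1 > 0. Violating.
Others report (11, 11): truth gives 0; report 3 gives 1 > 0. Violating.
Others report (3, 3): truth gives 0; no alternative beats it.
Others report (3, 4): truth gives 0; no alternative beats it.
(Checking all 16 profiles: 4 have a profitable deviation, 12 do not.)

4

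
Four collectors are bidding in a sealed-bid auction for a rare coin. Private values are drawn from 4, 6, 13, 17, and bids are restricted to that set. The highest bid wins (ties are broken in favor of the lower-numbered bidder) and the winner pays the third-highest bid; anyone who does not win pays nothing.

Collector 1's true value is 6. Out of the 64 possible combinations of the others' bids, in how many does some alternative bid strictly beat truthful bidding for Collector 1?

Others bid (4, 4, 13): truth gives 0; bid 13 gives 2 > 0. Violating.
Others bid (4, 4, 17): truth gives 0; bid 17 gives 2 > 0. Violating.
Others bid (4, 13, 4): truth gives 0; bid 13 gives 2 > 0. Violating.
Others bid (4, 17, 4): truth gives 0; bid 17 gives 2 > 0. Violating.
Others bid (4, 4, 4): truth gives 2; no alternative beats it.
Others bid (4, 4, 6): truth gives 2; no alternative beats it.
(Checking all 64 profiles: 6 have a profitable deviation, 58 do not.)

6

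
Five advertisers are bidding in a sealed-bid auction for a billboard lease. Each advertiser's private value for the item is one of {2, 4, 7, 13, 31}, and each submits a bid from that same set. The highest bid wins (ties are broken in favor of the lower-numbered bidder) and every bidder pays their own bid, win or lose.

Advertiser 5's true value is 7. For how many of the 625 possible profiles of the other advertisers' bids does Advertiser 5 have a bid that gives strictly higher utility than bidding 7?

Others bid (2, 2, 2, 2): truth gives 0; bid 4 gives 3 > 0. Violating.
Others bid (2, 2, 2, 7): truth gives -7; bid 2 gives -2 > -7. Violating.
Others bid (2, 2, 2, 13): truth gives -7; bid 2 gives -2 > -7. Violating.
Others bid (2, 2, 2, 31): truth gives -7; bid 2 gives -2 > -7. Violating.
Others bid (2, 2, 2, 4): truth gives 0; no alternative beats it.
Others bid (2, 2, 4, 2): truth gives 0; no alternative beats it.
(Checking all 625 profiles: 610 have a profitable deviation, 15 do not.)

610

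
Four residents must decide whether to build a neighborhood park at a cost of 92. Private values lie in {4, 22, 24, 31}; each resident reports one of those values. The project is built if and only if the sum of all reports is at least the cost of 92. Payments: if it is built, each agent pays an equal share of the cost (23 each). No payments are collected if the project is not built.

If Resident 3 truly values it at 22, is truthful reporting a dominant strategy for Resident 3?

Consider the case where Resident 1 reports 22, Resident 2 reports 22 and Resident 4 reports 31.
Truthful report 22: project built, pays 23, utility 22 - 23 = -1.
Report 4 instead: project not built, utility 0.
Since 0 > -1, reporting 4 is strictly better here, so truthful reporting is not dominant.

No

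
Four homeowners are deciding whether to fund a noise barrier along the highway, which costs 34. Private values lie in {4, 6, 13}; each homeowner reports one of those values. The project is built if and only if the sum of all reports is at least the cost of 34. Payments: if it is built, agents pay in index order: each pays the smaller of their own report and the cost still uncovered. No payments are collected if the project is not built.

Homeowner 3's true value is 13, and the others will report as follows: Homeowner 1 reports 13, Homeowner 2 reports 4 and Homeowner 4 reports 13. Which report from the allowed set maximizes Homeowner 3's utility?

4

Report 4: project built, pays 4, utility 13 - 4 = 9.
Report 6: project built, pays 6, utility 13 - 6 = 7.
Report 13: project built, pays 13, utility 13 - 13 = 0.
The best choice is 4 with utility 9.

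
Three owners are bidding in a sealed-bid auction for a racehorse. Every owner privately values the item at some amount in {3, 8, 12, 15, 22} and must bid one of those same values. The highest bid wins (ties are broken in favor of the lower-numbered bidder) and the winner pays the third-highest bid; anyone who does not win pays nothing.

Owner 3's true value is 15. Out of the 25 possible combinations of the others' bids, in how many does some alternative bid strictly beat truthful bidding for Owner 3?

Others bid (3, 15): truth gives 0; bid 22 gives 12 > 0. Violating.
Others bid (8, 15): truth gives 0; bid 22 gives 7 > 0. Violating.
Others bid (12, 15): truth gives 0; bid 22 gives 3 > 0. Violating.
Others bid (15, 3): truth gives 0; bid 22 gives 12 > 0. Violating.
Others bid (3, 3): truth gives 12; no alternative beats it.
Others bid (3, 8): truth gives 12; no alternative beats it.
(Checking all 25 profiles: 6 have a profitable deviation, 19 do not.)

6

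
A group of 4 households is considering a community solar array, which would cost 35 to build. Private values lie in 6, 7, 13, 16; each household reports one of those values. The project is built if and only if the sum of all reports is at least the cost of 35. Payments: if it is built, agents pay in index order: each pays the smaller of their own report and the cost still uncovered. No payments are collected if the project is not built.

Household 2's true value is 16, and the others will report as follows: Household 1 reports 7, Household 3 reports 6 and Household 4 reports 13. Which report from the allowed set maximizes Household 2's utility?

13

Report 6: project not built, utility 0.
Report 7: project not built, utility 0.
Report 13: project built, pays 13, utility 16 - 13 = 3.
Report 16: project built, pays 16, utility 16 - 16 = 0.
The best choice is 13 with utility 3.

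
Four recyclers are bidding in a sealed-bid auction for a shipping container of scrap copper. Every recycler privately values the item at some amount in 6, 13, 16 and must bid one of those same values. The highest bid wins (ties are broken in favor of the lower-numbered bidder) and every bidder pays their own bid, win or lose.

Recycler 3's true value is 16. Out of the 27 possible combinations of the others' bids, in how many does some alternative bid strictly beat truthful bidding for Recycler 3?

Others bid (6, 6, 6): truth gives 0; bid 13 gives 3 > 0. Violating.
Others bid (6, 6, 13): truth gives 0; bid 13 gives 3 > 0. Violating.
Others bid (6, 16, 6): truth gives -16; bid 6 gives -6 > -16. Violating.
Others bid (6, 16, 13): truth gives -16; bid 6 gives -6 > -16. Violating.
Others bid (6, 6, 16): truth gives 0; no alternative beats it.
Others bid (6, 13, 6): truth gives 0; no alternative beats it.
(Checking all 27 profiles: 17 have a profitable deviation, 10 do not.)

17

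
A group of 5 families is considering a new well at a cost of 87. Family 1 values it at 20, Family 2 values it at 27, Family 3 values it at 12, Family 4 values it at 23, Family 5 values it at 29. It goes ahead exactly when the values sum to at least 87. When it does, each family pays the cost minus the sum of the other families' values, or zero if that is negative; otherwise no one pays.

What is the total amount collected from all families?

Total value 111 ≥ cost 87, so it is built.
Family 1: others sum to 91; max(0, 87 - 91) = 0.
Family 2: others sum to 84; max(0, 87 - 84) = 3.
Family 3: others sum to 99; max(0, 87 - 99) = 0.
Family 4: others sum to 88; max(0, 87 - 88) = 0.
Family 5: others sum to 82; max(0, 87 - 82) = 5.
Total collected = 0 + 3 + 0 + 0 + 5 = 8.

8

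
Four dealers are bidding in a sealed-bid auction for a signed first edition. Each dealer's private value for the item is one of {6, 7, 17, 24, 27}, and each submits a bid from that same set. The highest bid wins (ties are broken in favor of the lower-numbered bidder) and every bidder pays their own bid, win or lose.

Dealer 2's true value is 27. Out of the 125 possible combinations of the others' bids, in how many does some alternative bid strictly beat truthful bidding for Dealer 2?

73

Others bid (6, 6, 6): truth gives 0; bid 7 gives 20 > 0. Violating.
Others bid (6, 6, 7): truth gives 0; bid 7 gives 20 > 0. Violating.
Others bid (6, 6, 17): truth gives 0; bid 17 gives 10 > 0. Violating.
Others bid (6, 6, 24): truth gives 0; bid 24 gives 3 > 0. Violating.
Others bid (6, 6, 27): truth gives 0; no alternative beats it.
Others bid (6, 7, 27): truth gives 0; no alternative beats it.
(Checking all 125 profiles: 73 have a profitable deviation, 52 do not.)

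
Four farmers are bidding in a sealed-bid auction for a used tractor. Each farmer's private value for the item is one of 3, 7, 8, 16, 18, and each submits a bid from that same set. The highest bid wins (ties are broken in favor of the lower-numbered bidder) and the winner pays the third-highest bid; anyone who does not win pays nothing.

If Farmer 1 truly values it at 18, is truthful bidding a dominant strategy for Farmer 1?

Yes

Check each profile of the others' bids and compare truth against every alternative bid.
Others bid (3, 3, 18): truth gives 15, best alternative gives 0.
Others bid (3, 18, 3): truth gives 15, best alternative gives 0.
Others bid (18, 3, 3): truth gives 15, best alternative gives 0.
Others bid (3, 7, 18): truth gives 11, best alternative gives 0.
Others bid (3, 18, 7): truth gives 11, best alternative gives 0.
Others bid (7, 3, 18): truth gives 11, best alternative gives 0.
(Remaining 119 profiles checked similarly; truth is weakly best in each.)
In every case the truthful bid is at least as good as any alternative, so it is a dominant strategy.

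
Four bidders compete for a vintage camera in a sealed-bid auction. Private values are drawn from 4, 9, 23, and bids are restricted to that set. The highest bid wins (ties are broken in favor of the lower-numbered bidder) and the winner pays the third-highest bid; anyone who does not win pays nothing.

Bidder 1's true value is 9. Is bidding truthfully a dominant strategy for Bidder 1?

No

Consider the case where Bidder 2 bids 4, Bidder 3 bids 4 and Bidder 4 bids 23.
Truthful bid 9: loses, pays 0, utility 0.
Bid 23 instead: wins, pays 4, utility 9 - 4 = 5.
Since 5 > 0, bidding 23 is strictly better here, so truthful bidding is not dominant.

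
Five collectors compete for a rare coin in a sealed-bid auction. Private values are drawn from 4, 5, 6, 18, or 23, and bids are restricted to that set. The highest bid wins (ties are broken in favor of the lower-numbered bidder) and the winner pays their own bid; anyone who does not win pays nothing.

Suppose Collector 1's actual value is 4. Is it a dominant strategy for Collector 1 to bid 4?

Check each profile of the others' bids and compare truth against every alternative bid.
Others bid (4, 4, 4, 4): truth gives 0, best alternative gives -1.
Others bid (4, 4, 4, 5): truth gives 0, best alternative gives -1.
Others bid (4, 4, 5, 4): truth gives 0, best alternative gives -1.
Others bid (4, 4, 5, 5): truth gives 0, best alternative gives -1.
Others bid (4, 5, 4, 4): truth gives 0, best alternative gives -1.
Others bid (4, 5, 4, 5): truth gives 0, best alternative gives -1.
(Remaining 619 profiles checked similarly; truth is weakly best in each.)
In every case the truthful bid is at least as good as any alternative, so it is a dominant strategy.

Yes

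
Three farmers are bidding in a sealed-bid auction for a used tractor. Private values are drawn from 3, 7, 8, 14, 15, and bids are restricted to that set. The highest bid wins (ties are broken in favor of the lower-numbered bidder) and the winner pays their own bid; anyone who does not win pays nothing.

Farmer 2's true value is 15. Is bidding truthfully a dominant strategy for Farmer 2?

No

Consider the case where Farmer 1 bids 3 and Farmer 3 bids 3.
Truthful bid 15: wins, pays 15, utility 15 - 15 = 0.
Bid 7 instead: wins, pays 7, utility 15 - 7 = 8.
Since 8 > 0, bidding 7 is strictly better here, so truthful bidding is not dominant.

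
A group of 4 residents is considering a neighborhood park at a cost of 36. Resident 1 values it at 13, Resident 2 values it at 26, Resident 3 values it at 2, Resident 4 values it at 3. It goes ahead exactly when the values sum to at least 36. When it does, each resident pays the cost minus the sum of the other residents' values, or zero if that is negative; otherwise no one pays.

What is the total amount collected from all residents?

23

Total value 44 ≥ cost 36, so it is built.
Resident 1: others sum to 31; max(0, 36 - 31) = 5.
Resident 2: others sum to 18; max(0, 36 - 18) = 18.
Resident 3: others sum to 42; max(0, 36 - 42) = 0.
Resident 4: others sum to 41; max(0, 36 - 41) = 0.
Total collected = 5 + 18 + 0 + 0 = 23.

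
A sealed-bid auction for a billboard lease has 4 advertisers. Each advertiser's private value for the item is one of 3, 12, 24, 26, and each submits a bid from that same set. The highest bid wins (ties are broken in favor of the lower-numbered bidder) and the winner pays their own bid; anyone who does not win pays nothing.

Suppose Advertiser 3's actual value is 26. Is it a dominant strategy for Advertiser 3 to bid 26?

No

Consider the case where Advertiser 1 bids 3, Advertiser 2 bids 3 and Advertiser 4 bids 3.
Truthful bid 26: wins, pays 26, utility 26 - 26 = 0.
Bid 12 instead: wins, pays 12, utility 26 - 12 = 14.
Since 14 > 0, bidding 12 is strictly better here, so truthful bidding is not dominant.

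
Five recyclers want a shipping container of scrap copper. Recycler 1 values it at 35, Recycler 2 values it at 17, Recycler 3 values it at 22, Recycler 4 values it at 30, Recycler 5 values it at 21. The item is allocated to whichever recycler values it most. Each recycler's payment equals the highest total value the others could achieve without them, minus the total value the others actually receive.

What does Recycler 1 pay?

30

Recycler 1 has the highest value and receives the item.
Without Recycler 1, the item would go to the next-highest value, 30, so the others could achieve 30.
With Recycler 1 present and winning, the others receive nothing, so their total is 0.
Payment = 30 - 0 = 30.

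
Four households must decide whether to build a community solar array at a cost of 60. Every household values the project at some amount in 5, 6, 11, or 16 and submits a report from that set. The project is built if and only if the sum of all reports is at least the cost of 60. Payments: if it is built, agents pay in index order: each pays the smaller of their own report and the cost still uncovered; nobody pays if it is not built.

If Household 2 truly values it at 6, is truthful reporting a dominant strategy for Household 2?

Yes

Check each profile of the others' reports and compare truth against every alternative report.
Others report (5, 5, 5): truth gives 0, best alternative gives 0.
Others report (5, 5, 6): truth gives 0, best alternative gives 0.
Others report (5, 5, 11): truth gives 0, best alternative gives 0.
Others report (5, 5, 16): truth gives 0, best alternative gives 0.
Others report (5, 6, 5): truth gives 0, best alternative gives 0.
Others report (5, 6, 6): truth gives 0, best alternative gives 0.
(Remaining 58 profiles checked similarly; truth is weakly best in each.)
In every case the truthful report is at least as good as any alternative, so it is a dominant strategy.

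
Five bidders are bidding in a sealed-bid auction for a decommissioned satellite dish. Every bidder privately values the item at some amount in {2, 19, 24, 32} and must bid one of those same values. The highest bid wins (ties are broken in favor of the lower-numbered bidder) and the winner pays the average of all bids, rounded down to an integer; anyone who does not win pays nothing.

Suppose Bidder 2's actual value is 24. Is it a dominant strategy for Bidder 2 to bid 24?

No

Consider the case where Bidder 1 bids 2, Bidder 3 bids 2, Bidder 4 bids 2 and Bidder 5 bids 2.
Truthful bid 24: wins, pays 6, utility 24 - 6 = 18.
Bid 19 instead: wins, pays 5, utility 24 - 5 = 19.
Since 19 > 18, bidding 19 is strictly better here, so truthful bidding is not dominant.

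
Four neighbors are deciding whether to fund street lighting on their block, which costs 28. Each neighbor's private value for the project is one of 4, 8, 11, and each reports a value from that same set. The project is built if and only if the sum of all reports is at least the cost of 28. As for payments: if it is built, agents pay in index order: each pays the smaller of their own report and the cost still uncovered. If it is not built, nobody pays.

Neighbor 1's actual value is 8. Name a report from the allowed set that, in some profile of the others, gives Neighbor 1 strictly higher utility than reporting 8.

4

Suppose Neighbor 2 reports 4, Neighbor 3 reports 11 and Neighbor 4 reports 11.
Report 8: project built, pays 8, utility 8 - 8 = 0.
Report 4: project built, pays 4, utility 8 - 4 = 4.
So reporting 4 beats truth here (4 > 0).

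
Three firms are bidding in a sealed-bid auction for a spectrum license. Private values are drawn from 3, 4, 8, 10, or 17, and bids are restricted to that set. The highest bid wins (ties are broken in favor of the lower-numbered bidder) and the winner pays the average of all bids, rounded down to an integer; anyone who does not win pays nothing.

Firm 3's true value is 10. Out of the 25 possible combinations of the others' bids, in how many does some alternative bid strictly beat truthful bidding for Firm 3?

2

Others bid (3, 3): truth gives 5; bid 4 gives 7 > 5. Violating.
Others bid (4, 4): truth gives 4; bid 8 gives 5 > 4. Violating.
Others bid (3, 4): truth gives 5; no alternative beats it.
Others bid (3, 8): truth gives 3; no alternative beats it.
(Checking all 25 profiles: 2 have a profitable deviation, 23 do not.)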